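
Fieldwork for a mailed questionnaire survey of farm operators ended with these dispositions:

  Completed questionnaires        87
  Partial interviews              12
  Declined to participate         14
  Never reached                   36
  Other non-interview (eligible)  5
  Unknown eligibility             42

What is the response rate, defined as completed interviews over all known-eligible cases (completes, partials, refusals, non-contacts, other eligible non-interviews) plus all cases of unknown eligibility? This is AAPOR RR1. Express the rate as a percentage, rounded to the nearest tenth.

Top → 87
Base → 87 + 12 + 14 + 36 + 5 + 42 = 196
RR1 = 87 / 196 = 0.4439

44.4%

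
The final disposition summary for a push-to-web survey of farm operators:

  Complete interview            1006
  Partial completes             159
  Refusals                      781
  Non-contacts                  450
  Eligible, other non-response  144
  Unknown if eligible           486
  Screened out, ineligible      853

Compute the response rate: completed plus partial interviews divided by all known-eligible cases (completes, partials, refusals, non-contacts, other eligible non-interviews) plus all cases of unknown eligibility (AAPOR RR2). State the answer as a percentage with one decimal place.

38.5%

Num: 1006 + 159 = 1165
Denominator: 1006 + 159 + 781 + 450 + 144 + 486 = 3026
RR2 = 1165 / 3026 = 0.3850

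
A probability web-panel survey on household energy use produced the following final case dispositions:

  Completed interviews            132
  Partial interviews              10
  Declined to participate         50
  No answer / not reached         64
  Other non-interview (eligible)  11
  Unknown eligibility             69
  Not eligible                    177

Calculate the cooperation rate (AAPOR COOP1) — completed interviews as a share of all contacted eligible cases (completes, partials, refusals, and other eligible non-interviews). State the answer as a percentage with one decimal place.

Numerator = 132
Denom = 132 + 10 + 50 + 11 = 203
COOP1 = 132 / 203 = 0.6502

65.0%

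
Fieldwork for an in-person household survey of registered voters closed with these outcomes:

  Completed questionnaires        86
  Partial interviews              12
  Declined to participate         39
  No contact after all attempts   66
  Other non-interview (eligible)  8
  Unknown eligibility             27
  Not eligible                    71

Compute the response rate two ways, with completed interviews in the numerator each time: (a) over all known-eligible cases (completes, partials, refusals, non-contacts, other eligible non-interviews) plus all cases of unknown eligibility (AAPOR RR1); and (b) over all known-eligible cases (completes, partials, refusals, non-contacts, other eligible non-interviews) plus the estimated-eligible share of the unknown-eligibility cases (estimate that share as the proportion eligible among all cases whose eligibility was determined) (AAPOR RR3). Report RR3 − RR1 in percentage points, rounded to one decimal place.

1.1

Num = 86
Denominator = 86 + 12 + 39 + 66 + 8 + 27 = 238
RR1 = 86 / 238 = 0.3613
Known eligible = 86 + 12 + 39 + 66 + 8 = 211
e = 211 / (211 + 71) = 211 / 282 = 0.7482
Eligible share of unknowns = 0.7482 × 27 = 20.20
Denominator = 211 + 20.20 = 231.20
RR3 = 86 / 231.20 = 0.3720
Difference = 37.20 − 36.13 = 1.07 percentage points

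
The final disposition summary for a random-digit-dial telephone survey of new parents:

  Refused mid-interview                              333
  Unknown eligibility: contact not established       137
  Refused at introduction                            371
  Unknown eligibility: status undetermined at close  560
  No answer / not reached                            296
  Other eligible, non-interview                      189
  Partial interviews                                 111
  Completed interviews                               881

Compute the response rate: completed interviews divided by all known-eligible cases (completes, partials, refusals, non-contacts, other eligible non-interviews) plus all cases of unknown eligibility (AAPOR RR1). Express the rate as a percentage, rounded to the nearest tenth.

Refusal or break-off = 371 + 333 = 704
Eligibility not determined = 137 + 560 = 697
Numerator → 881
Denominator → 881 + 111 + 704 + 296 + 189 + 697 = 2878
RR1 = 881 / 2878 = 0.3061

30.6%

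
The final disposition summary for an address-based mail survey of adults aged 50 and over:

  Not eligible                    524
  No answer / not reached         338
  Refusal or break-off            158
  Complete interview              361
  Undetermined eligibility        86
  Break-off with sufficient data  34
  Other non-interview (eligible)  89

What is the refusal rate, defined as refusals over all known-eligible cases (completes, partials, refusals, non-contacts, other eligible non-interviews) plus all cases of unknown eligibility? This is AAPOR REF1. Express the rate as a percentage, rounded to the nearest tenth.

14.8%

Numerator = 158
Denom = 361 + 34 + 158 + 338 + 89 + 86 = 1066
REF1 = 158 / 1066 = 0.1482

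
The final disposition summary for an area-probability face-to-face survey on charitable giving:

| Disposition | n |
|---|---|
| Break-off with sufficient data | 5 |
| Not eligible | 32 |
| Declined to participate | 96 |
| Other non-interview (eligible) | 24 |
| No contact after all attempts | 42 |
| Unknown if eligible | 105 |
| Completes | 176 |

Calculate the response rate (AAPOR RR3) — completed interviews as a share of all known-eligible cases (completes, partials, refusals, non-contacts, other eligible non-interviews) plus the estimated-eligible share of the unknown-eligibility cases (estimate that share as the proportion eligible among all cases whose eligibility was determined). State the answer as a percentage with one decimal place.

40.1%

Num → 176
Eligible (known) → 176 + 5 + 96 + 42 + 24 = 343
e = 343 / (343 + 32) = 343 / 375 = 0.9147
Eligible share of unknowns → 0.9147 × 105 = 96.04
Denom → 343 + 96.04 = 439.04
RR3 = 176 / 439.04 = 0.4009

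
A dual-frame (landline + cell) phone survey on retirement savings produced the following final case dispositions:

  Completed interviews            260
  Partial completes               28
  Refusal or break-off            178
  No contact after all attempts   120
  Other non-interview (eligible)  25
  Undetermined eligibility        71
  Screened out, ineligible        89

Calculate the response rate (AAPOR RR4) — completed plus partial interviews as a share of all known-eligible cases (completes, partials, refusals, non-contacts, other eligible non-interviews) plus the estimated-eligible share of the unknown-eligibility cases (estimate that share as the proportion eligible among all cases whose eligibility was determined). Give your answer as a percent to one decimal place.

Numerator = 260 + 28 = 288
Eligible (known) = 260 + 28 + 178 + 120 + 25 = 611
e = 611 / (611 + 89) = 611 / 700 = 0.8729
e × U = 0.8729 × 71 = 61.98
Denom = 611 + 61.98 = 672.98
RR4 = 288 / 672.98 = 0.4279

42.8%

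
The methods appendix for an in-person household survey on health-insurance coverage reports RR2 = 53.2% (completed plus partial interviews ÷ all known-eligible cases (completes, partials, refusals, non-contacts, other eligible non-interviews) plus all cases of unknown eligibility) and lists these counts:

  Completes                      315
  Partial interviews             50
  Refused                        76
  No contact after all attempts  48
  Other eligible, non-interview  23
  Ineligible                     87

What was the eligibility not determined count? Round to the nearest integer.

Top → 315 + 50 = 365
RR2 = 365 / D = 0.532
D = 365 / 0.532 = 686.1
Remaining denominator categories sum to 512
eligibility not determined = 686.1 − 512 ≈ 174

174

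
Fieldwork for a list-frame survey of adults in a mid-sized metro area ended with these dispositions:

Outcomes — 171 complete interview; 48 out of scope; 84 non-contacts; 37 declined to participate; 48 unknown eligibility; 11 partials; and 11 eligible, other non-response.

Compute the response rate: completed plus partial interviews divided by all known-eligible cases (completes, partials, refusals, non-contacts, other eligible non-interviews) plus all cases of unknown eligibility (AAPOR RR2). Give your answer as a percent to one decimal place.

Num: 171 + 11 = 182
Denominator: 171 + 11 + 37 + 84 + 11 + 48 = 362
RR2 = 182 / 362 = 0.5028

50.3%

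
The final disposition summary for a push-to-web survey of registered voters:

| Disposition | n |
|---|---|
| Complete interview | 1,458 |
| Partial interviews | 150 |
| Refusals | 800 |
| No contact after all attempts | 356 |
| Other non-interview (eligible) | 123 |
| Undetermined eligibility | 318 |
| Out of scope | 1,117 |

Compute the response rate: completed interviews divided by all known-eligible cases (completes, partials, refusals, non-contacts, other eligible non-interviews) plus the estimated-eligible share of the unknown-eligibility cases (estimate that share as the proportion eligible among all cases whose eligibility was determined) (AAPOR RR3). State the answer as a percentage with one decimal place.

Numerator: 1458
Determined eligible: 1458 + 150 + 800 + 356 + 123 = 2887
e = 2887 / (2887 + 1117) = 2887 / 4004 = 0.7210
Eligible share of unknowns: 0.7210 × 318 = 229.28
Denominator: 2887 + 229.28 = 3116.28
RR3 = 1458 / 3116.28 = 0.4679

46.8%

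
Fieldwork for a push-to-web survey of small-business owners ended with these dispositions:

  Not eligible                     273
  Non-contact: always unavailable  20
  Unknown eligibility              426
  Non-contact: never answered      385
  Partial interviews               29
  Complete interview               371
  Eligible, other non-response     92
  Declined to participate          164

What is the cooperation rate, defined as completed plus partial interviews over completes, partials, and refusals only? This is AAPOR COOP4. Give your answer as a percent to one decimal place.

70.9%

Never reached = 385 + 20 = 405
Top: 371 + 29 = 400
Denom: 371 + 29 + 164 = 564
COOP4 = 400 / 564 = 0.7092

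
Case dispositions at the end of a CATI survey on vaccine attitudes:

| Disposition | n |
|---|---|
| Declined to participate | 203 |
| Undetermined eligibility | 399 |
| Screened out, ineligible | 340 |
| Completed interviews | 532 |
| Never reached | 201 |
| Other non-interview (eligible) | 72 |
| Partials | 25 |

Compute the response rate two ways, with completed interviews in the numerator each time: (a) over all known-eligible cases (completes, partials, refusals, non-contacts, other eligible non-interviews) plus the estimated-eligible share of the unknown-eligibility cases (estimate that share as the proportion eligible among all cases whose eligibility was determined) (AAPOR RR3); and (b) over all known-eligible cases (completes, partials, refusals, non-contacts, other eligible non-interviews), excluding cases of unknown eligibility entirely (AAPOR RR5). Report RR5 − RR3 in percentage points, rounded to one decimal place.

Num: 532
Eligible (known): 532 + 25 + 203 + 201 + 72 = 1033
e = 1033 / (1033 + 340) = 1033 / 1373 = 0.7524
Eligible share of unknowns: 0.7524 × 399 = 300.21
Denom: 1033 + 300.21 = 1333.21
RR3 = 532 / 1333.21 = 0.3990
Denom: 532 + 25 + 203 + 201 + 72 = 1033
RR5 = 532 / 1033 = 0.5150
Difference = 51.50 − 39.90 = 11.60 percentage points

11.6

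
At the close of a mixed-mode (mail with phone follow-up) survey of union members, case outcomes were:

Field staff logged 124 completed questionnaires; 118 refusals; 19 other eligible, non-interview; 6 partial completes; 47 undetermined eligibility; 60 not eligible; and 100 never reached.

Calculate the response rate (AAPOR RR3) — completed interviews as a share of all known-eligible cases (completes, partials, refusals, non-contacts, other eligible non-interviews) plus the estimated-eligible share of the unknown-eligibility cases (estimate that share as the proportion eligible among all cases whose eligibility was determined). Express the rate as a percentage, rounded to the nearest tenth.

30.4%

Top: 124
Eligible (known): 124 + 6 + 118 + 100 + 19 = 367
e = 367 / (367 + 60) = 367 / 427 = 0.8595
Estimated eligible among unknowns: 0.8595 × 47 = 40.40
Denominator: 367 + 40.40 = 407.40
RR3 = 124 / 407.40 = 0.3044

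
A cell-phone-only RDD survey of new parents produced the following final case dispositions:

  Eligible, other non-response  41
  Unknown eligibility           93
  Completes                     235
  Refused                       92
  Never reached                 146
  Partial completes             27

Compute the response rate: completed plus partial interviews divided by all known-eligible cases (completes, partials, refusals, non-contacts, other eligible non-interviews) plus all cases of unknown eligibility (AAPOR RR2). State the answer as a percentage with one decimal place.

Top = 235 + 27 = 262
Denominator = 235 + 27 + 92 + 146 + 41 + 93 = 634
RR2 = 262 / 634 = 0.4132

41.3%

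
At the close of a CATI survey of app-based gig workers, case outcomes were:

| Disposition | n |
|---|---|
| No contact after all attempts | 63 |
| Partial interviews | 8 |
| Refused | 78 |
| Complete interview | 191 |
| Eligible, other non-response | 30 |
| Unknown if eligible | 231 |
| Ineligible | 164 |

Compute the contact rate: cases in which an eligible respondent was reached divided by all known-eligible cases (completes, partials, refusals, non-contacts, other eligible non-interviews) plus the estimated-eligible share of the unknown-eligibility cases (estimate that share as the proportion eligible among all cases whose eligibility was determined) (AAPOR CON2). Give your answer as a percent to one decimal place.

57.9%

Numerator = 191 + 8 + 78 + 30 = 307
Determined eligible = 191 + 8 + 78 + 63 + 30 = 370
e = 370 / (370 + 164) = 370 / 534 = 0.6929
e × U = 0.6929 × 231 = 160.06
Denom = 370 + 160.06 = 530.06
CON2 = 307 / 530.06 = 0.5792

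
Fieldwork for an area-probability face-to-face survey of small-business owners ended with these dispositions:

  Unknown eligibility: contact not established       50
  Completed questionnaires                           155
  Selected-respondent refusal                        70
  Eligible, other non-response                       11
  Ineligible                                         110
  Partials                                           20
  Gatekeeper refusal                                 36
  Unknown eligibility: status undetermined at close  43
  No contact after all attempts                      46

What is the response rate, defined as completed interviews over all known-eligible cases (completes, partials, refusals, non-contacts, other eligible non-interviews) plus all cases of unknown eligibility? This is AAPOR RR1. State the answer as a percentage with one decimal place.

36.0%

Refusals = 36 + 70 = 106
Eligibility not determined = 50 + 43 = 93
Num = 155
Base = 155 + 20 + 106 + 46 + 11 + 93 = 431
RR1 = 155 / 431 = 0.3596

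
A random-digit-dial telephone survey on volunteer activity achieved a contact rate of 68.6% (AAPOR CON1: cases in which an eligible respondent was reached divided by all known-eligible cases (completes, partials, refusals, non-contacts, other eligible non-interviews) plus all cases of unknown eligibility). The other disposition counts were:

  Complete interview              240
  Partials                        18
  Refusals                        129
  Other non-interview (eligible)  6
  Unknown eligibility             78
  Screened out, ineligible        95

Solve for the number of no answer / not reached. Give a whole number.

Top: 240 + 18 + 129 + 6 = 393
CON1 = 393 / D = 0.686
D = 393 / 0.686 = 572.9
Other denominator terms total 471
no answer / not reached = 572.9 − 471 ≈ 102

102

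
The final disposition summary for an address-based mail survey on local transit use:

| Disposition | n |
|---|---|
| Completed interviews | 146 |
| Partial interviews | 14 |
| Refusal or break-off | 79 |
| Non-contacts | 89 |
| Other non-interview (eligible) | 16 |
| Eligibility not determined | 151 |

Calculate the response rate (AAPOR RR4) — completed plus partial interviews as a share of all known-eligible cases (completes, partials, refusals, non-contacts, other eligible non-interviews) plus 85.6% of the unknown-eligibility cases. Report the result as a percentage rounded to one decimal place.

Numerator: 146 + 14 = 160
Known eligible: 146 + 14 + 79 + 89 + 16 = 344
Estimated eligible among unknowns: 0.8560 × 151 = 129.26
Denom: 344 + 129.26 = 473.26
RR4 = 160 / 473.26 = 0.3381

33.8%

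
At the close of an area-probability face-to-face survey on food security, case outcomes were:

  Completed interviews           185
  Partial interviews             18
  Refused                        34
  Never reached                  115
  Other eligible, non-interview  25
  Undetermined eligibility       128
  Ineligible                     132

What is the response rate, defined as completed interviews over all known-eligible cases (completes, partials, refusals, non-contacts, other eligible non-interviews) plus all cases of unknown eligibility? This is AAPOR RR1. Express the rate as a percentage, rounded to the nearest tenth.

36.6%

Top = 185
Denominator = 185 + 18 + 34 + 115 + 25 + 128 = 505
RR1 = 185 / 505 = 0.3663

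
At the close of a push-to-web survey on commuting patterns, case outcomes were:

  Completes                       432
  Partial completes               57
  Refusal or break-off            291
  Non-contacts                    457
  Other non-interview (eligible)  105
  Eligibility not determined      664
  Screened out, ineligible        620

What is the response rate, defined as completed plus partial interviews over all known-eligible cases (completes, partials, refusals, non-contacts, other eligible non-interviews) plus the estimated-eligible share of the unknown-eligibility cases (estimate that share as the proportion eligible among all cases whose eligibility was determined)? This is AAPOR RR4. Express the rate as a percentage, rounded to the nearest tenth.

27.2%

Top = 432 + 57 = 489
Known eligible = 432 + 57 + 291 + 457 + 105 = 1342
e = 1342 / (1342 + 620) = 1342 / 1962 = 0.6840
Estimated eligible among unknowns = 0.6840 × 664 = 454.18
Denominator = 1342 + 454.18 = 1796.18
RR4 = 489 / 1796.18 = 0.2722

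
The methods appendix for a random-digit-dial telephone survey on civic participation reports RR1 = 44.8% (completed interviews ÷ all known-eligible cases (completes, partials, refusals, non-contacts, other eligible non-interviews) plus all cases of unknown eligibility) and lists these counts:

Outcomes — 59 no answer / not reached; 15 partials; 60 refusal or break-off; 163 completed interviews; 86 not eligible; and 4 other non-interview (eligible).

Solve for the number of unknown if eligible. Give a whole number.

RR1 = 163 / D = 0.448
D = 163 / 0.448 = 363.8
Other denominator terms total 301
unknown if eligible = 363.8 − 301 ≈ 63

63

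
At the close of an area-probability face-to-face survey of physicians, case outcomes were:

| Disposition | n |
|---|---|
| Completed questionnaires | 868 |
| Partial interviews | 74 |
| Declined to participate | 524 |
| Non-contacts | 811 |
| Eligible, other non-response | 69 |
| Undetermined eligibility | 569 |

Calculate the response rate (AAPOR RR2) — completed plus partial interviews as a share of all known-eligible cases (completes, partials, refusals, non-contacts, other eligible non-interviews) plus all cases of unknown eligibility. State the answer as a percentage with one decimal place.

32.3%

Num → 868 + 74 = 942
Denominator → 868 + 74 + 524 + 811 + 69 + 569 = 2915
RR2 = 942 / 2915 = 0.3232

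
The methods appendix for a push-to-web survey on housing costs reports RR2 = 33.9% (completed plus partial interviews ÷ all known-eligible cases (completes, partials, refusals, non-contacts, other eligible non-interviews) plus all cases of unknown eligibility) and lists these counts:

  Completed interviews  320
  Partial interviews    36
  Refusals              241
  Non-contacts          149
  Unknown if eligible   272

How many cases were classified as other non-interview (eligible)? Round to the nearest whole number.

32

Numerator = 320 + 36 = 356
RR2 = 356 / D = 0.339
D = 356 / 0.339 = 1050.1
Other denominator terms total 1018
other non-interview (eligible) = 1050.1 − 1018 ≈ 32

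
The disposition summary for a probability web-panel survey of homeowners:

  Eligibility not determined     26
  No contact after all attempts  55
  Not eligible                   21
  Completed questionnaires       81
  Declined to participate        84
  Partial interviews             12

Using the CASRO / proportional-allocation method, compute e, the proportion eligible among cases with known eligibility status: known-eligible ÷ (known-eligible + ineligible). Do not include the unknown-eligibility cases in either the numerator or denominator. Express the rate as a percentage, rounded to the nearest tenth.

91.7%

Eligible (known) → 81 + 12 + 84 + 55 = 232
e = 232 / (232 + 21) = 232 / 253 = 0.9170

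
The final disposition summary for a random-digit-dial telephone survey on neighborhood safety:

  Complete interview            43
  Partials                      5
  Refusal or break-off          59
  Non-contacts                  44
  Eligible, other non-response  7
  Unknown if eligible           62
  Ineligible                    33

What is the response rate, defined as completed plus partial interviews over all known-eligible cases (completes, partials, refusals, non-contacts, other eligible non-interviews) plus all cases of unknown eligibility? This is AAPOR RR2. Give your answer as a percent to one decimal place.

Num: 43 + 5 = 48
Base: 43 + 5 + 59 + 44 + 7 + 62 = 220
RR2 = 48 / 220 = 0.2182

21.8%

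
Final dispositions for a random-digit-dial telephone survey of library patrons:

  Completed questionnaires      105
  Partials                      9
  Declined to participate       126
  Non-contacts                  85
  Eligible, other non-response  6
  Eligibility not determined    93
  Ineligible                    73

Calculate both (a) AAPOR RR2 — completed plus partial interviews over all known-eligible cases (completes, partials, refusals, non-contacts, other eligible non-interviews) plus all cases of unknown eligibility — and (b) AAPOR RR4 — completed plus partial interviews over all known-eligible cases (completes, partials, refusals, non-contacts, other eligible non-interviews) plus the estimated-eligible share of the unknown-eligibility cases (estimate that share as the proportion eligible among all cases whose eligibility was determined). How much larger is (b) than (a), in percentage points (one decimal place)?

1.1

Top = 105 + 9 = 114
Denom = 105 + 9 + 126 + 85 + 6 + 93 = 424
RR2 = 114 / 424 = 0.2689
Known eligible = 105 + 9 + 126 + 85 + 6 = 331
e = 331 / (331 + 73) = 331 / 404 = 0.8193
Estimated eligible among unknowns = 0.8193 × 93 = 76.19
Denom = 331 + 76.19 = 407.19
RR4 = 114 / 407.19 = 0.2800
Difference = 28.00 − 26.89 = 1.11 percentage points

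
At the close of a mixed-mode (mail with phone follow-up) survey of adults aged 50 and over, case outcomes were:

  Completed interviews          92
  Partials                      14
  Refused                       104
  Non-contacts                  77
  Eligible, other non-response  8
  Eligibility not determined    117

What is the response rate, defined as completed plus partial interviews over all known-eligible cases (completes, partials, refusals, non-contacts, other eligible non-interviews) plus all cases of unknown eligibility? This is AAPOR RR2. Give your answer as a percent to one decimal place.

Top = 92 + 14 = 106
Denominator = 92 + 14 + 104 + 77 + 8 + 117 = 412
RR2 = 106 / 412 = 0.2573

25.7%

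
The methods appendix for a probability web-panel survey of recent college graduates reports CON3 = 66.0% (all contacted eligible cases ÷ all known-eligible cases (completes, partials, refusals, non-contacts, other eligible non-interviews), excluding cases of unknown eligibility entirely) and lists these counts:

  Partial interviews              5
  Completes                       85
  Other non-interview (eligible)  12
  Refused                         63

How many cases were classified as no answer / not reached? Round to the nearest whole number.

Num = 85 + 5 + 63 + 12 = 165
CON3 = 165 / D = 0.660
D = 165 / 0.660 = 250.0
Other denominator terms total 165
no answer / not reached = 250.0 − 165 ≈ 85

85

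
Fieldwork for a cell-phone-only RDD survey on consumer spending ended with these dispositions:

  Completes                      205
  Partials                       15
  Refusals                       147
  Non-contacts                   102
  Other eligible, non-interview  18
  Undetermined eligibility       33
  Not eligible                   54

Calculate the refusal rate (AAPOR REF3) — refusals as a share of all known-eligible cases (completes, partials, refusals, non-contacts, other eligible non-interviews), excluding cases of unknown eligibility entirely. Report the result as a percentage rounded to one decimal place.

Numerator: 147
Base: 205 + 15 + 147 + 102 + 18 = 487
REF3 = 147 / 487 = 0.3018

30.2%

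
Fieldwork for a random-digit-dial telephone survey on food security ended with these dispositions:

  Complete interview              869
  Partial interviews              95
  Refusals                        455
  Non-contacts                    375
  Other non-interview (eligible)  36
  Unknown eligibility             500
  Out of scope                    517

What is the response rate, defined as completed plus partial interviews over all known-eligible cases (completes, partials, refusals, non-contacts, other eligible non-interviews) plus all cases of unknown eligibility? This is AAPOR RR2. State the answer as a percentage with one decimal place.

41.4%

Top = 869 + 95 = 964
Denominator = 869 + 95 + 455 + 375 + 36 + 500 = 2330
RR2 = 964 / 2330 = 0.4137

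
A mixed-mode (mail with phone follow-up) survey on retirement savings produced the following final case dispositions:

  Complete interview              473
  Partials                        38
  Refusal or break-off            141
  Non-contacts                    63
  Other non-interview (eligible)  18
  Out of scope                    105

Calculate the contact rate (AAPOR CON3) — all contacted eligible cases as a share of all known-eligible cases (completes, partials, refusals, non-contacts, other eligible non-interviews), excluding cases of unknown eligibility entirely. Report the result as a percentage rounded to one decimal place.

Top: 473 + 38 + 141 + 18 = 670
Denominator: 473 + 38 + 141 + 63 + 18 = 733
CON3 = 670 / 733 = 0.9141

91.4%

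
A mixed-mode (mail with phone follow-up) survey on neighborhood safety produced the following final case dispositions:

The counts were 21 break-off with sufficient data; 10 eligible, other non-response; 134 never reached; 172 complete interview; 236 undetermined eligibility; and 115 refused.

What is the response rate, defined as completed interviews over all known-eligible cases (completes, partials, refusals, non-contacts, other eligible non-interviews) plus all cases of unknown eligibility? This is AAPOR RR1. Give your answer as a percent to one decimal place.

Top: 172
Denom: 172 + 21 + 115 + 134 + 10 + 236 = 688
RR1 = 172 / 688 = 0.2500

25.0%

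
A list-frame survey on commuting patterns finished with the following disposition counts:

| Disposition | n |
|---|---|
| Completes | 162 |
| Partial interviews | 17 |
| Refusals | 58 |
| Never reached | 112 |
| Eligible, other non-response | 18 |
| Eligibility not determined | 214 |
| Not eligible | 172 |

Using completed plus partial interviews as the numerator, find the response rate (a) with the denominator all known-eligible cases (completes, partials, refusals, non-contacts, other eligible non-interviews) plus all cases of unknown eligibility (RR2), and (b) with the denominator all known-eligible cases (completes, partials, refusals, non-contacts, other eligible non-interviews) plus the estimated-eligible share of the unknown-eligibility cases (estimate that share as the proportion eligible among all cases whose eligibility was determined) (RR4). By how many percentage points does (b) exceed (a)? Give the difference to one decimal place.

Num: 162 + 17 = 179
Denom: 162 + 17 + 58 + 112 + 18 + 214 = 581
RR2 = 179 / 581 = 0.3081
Known eligible: 162 + 17 + 58 + 112 + 18 = 367
e = 367 / (367 + 172) = 367 / 539 = 0.6809
e × U: 0.6809 × 214 = 145.71
Denom: 367 + 145.71 = 512.71
RR4 = 179 / 512.71 = 0.3491
Difference = 34.91 − 30.81 = 4.10 percentage points

4.1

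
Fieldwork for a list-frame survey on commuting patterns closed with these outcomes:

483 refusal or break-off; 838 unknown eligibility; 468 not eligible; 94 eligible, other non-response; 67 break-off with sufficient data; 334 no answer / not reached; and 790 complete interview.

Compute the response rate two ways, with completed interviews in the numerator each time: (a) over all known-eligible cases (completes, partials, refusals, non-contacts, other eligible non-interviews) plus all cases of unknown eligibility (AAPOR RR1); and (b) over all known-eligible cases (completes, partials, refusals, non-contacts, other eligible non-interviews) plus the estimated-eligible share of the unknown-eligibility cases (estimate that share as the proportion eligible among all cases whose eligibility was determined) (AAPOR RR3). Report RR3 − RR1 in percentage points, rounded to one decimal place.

2.2

Numerator = 790
Base = 790 + 67 + 483 + 334 + 94 + 838 = 2606
RR1 = 790 / 2606 = 0.3031
Determined eligible = 790 + 67 + 483 + 334 + 94 = 1768
e = 1768 / (1768 + 468) = 1768 / 2236 = 0.7907
Eligible share of unknowns = 0.7907 × 838 = 662.61
Base = 1768 + 662.61 = 2430.61
RR3 = 790 / 2430.61 = 0.3250
Difference = 32.50 − 30.31 = 2.19 percentage points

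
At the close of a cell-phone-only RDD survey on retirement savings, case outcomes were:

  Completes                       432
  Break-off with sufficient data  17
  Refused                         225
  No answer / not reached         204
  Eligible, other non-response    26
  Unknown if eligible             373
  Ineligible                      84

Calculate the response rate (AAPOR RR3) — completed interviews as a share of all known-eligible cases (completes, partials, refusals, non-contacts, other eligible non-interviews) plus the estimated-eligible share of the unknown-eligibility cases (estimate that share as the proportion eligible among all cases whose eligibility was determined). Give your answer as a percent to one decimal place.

Top → 432
Known eligible → 432 + 17 + 225 + 204 + 26 = 904
e = 904 / (904 + 84) = 904 / 988 = 0.9150
Eligible share of unknowns → 0.9150 × 373 = 341.30
Base → 904 + 341.30 = 1245.30
RR3 = 432 / 1245.30 = 0.3469

34.7%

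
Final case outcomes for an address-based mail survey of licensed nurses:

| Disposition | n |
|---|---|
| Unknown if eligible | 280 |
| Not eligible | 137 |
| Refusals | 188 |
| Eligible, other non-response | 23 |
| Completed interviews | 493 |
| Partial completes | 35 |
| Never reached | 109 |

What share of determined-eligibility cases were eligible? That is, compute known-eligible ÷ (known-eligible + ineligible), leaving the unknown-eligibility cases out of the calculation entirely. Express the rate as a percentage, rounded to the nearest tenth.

Eligible (known): 493 + 35 + 188 + 109 + 23 = 848
e = 848 / (848 + 137) = 848 / 985 = 0.8609

86.1%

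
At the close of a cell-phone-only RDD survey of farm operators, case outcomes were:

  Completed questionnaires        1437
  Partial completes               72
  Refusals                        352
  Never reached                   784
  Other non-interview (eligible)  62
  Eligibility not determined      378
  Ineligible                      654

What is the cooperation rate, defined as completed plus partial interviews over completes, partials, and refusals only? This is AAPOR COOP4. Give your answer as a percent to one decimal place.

Top = 1437 + 72 = 1509
Denominator = 1437 + 72 + 352 = 1861
COOP4 = 1509 / 1861 = 0.8109

81.1%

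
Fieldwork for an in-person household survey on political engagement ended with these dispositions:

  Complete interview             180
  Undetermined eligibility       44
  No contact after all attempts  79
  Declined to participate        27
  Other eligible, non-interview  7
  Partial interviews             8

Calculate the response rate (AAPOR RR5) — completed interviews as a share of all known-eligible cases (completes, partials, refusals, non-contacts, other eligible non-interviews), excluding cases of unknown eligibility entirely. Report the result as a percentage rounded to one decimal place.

59.8%

Num → 180
Denom → 180 + 8 + 27 + 79 + 7 = 301
RR5 = 180 / 301 = 0.5980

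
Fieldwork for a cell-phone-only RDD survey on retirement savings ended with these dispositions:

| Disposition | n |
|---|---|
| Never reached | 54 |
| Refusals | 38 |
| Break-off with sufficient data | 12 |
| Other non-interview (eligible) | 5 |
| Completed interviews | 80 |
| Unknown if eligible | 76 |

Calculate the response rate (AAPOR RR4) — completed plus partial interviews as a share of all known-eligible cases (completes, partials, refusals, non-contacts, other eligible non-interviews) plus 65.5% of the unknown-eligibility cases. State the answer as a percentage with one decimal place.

Numerator → 80 + 12 = 92
Eligible (known) → 80 + 12 + 38 + 54 + 5 = 189
e × U → 0.6550 × 76 = 49.78
Base → 189 + 49.78 = 238.78
RR4 = 92 / 238.78 = 0.3853

38.5%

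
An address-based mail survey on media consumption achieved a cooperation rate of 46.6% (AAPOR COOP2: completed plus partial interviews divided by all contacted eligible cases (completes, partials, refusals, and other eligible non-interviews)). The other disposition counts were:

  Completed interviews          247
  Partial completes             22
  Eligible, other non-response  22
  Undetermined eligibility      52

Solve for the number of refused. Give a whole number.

Numerator: 247 + 22 = 269
COOP2 = 269 / D = 0.466
D = 269 / 0.466 = 577.3
Remaining denominator categories sum to 291
refused = 577.3 − 291 ≈ 286

286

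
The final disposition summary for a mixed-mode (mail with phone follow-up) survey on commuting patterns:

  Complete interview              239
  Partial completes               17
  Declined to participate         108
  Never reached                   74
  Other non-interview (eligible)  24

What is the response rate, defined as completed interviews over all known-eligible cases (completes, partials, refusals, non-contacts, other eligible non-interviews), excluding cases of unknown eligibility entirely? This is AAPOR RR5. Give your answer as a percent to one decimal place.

51.7%

Num: 239
Denominator: 239 + 17 + 108 + 74 + 24 = 462
RR5 = 239 / 462 = 0.5173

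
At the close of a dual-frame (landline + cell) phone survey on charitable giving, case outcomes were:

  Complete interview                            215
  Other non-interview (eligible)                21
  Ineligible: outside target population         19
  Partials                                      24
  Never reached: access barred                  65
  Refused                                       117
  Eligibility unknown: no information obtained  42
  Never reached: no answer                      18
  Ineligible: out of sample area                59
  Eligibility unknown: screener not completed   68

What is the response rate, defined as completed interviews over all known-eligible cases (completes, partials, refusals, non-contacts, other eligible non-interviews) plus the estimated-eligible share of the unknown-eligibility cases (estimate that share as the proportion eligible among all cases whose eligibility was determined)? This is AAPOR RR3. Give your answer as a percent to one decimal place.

38.8%

Never reached = 18 + 65 = 83
Unknown if eligible = 68 + 42 = 110
Out of scope = 19 + 59 = 78
Top → 215
Eligible (known) → 215 + 24 + 117 + 83 + 21 = 460
e = 460 / (460 + 78) = 460 / 538 = 0.8550
Estimated eligible among unknowns → 0.8550 × 110 = 94.05
Base → 460 + 94.05 = 554.05
RR3 = 215 / 554.05 = 0.3881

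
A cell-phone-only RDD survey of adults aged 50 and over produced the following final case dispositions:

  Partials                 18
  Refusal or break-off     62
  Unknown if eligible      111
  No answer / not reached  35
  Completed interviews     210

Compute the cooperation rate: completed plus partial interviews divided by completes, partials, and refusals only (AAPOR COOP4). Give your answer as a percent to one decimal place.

Num = 210 + 18 = 228
Base = 210 + 18 + 62 = 290
COOP4 = 228 / 290 = 0.7862

78.6%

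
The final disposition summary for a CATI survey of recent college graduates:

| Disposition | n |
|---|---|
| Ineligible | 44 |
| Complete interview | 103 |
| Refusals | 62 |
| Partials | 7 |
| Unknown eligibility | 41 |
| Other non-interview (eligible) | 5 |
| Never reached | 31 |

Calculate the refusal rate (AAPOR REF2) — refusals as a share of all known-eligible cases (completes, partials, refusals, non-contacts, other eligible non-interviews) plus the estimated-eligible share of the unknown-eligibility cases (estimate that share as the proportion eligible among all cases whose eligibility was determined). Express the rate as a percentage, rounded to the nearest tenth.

25.6%

Top = 62
Known eligible = 103 + 7 + 62 + 31 + 5 = 208
e = 208 / (208 + 44) = 208 / 252 = 0.8254
e × U = 0.8254 × 41 = 33.84
Denominator = 208 + 33.84 = 241.84
REF2 = 62 / 241.84 = 0.2564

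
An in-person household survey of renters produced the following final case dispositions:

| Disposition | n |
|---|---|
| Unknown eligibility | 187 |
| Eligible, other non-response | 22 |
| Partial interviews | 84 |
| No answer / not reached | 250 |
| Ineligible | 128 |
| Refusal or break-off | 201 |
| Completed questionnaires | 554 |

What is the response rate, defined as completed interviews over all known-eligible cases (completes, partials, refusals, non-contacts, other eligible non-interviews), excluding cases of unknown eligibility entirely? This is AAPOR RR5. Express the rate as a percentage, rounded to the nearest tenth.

49.9%

Numerator → 554
Base → 554 + 84 + 201 + 250 + 22 = 1111
RR5 = 554 / 1111 = 0.4986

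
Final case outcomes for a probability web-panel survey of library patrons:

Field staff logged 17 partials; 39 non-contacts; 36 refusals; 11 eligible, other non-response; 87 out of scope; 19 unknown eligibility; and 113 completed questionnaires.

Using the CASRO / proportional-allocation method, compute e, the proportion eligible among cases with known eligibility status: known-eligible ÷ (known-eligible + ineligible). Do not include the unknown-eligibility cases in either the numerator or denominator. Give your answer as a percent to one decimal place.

71.3%

Eligible (known): 113 + 17 + 36 + 39 + 11 = 216
e = 216 / (216 + 87) = 216 / 303 = 0.7129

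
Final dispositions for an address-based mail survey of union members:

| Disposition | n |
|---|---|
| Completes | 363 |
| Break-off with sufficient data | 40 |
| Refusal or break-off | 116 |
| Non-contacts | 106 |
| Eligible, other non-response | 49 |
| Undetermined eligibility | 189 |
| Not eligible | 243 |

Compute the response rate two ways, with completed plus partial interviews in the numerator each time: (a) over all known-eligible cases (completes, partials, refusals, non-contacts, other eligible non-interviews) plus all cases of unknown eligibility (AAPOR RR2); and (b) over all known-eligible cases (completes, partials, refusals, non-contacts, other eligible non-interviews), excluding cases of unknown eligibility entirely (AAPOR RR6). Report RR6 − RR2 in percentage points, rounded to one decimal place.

13.1

Numerator → 363 + 40 = 403
Denom → 363 + 40 + 116 + 106 + 49 + 189 = 863
RR2 = 403 / 863 = 0.4670
Denom → 363 + 40 + 116 + 106 + 49 = 674
RR6 = 403 / 674 = 0.5979
Difference = 59.79 − 46.70 = 13.09 percentage points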